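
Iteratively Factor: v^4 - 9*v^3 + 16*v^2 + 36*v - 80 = (v - 4)*(v^3 - 5*v^2 - 4*v + 20) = (v - 4)*(v - 2)*(v^2 - 3*v - 10) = (v - 5)*(v - 4)*(v - 2)*(v + 2)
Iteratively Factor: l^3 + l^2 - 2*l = (l - 1)*(l^2 + 2*l) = l*(l - 1)*(l + 2)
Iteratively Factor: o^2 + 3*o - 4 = (o + 4)*(o - 1)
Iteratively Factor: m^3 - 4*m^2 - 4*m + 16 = (m + 2)*(m^2 - 6*m + 8) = (m - 4)*(m + 2)*(m - 2)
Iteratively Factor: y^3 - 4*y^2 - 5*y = (y)*(y^2 - 4*y - 5) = y*(y - 5)*(y + 1)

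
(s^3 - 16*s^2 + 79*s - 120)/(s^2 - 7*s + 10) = (s^2 - 11*s + 24)/(s - 2)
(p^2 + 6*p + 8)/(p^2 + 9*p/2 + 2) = 2*(p + 2)/(2*p + 1)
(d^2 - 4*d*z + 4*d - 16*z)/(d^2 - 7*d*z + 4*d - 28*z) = (-d + 4*z)/(-d + 7*z)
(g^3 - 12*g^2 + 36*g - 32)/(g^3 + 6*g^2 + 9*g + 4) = (g^3 - 12*g^2 + 36*g - 32)/(g^3 + 6*g^2 + 9*g + 4)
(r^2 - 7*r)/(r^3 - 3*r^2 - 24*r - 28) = r/(r^2 + 4*r + 4)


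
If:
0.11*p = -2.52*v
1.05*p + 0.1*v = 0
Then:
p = 0.00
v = 0.00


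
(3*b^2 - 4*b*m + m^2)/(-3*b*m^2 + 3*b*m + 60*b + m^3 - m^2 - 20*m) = (-b + m)/(m^2 - m - 20)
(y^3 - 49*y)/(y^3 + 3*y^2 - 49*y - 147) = y/(y + 3)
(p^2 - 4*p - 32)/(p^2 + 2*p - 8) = (p - 8)/(p - 2)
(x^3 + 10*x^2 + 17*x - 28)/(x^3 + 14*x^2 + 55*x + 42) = (x^2 + 3*x - 4)/(x^2 + 7*x + 6)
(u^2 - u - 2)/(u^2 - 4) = (u + 1)/(u + 2)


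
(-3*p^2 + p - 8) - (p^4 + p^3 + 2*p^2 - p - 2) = -p^4 - p^3 - 5*p^2 + 2*p - 6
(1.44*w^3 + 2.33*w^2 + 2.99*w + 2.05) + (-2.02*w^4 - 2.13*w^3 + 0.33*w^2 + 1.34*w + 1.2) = -2.02*w^4 - 0.69*w^3 + 2.66*w^2 + 4.33*w + 3.25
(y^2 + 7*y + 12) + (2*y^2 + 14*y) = 3*y^2 + 21*y + 12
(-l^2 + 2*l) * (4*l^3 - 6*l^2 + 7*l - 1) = -4*l^5 + 14*l^4 - 19*l^3 + 15*l^2 - 2*l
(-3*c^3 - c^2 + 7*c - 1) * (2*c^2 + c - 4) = -6*c^5 - 5*c^4 + 25*c^3 + 9*c^2 - 29*c + 4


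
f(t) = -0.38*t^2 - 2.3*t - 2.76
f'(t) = -0.76*t - 2.3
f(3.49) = -15.42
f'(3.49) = -4.95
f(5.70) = -28.22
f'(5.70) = -6.63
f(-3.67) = 0.56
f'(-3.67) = 0.49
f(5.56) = -27.30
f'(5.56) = -6.53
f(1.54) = -7.20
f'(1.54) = -3.47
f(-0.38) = -1.94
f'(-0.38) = -2.01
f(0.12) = -3.04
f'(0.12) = -2.39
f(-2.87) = 0.71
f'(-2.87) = -0.12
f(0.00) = -2.76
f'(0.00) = -2.30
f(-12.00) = -29.88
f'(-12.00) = 6.82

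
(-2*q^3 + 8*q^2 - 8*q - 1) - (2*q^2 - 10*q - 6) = -2*q^3 + 6*q^2 + 2*q + 5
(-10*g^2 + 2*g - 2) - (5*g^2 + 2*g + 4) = -15*g^2 - 6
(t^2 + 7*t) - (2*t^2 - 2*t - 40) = -t^2 + 9*t + 40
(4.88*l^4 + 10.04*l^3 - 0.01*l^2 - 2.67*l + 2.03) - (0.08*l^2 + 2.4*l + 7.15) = 4.88*l^4 + 10.04*l^3 - 0.09*l^2 - 5.07*l - 5.12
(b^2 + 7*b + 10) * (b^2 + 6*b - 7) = b^4 + 13*b^3 + 45*b^2 + 11*b - 70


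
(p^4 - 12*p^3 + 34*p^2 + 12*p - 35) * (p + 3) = p^5 - 9*p^4 - 2*p^3 + 114*p^2 + p - 105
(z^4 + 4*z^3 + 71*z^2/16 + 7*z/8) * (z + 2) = z^5 + 6*z^4 + 199*z^3/16 + 39*z^2/4 + 7*z/4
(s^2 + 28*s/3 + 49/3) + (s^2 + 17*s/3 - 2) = 2*s^2 + 15*s + 43/3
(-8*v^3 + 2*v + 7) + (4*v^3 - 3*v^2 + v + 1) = -4*v^3 - 3*v^2 + 3*v + 8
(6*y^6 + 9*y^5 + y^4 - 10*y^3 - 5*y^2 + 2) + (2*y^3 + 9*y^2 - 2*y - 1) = 6*y^6 + 9*y^5 + y^4 - 8*y^3 + 4*y^2 - 2*y + 1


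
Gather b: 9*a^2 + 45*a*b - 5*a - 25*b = 9*a^2 - 5*a + b*(45*a - 25)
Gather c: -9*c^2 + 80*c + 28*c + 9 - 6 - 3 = -9*c^2 + 108*c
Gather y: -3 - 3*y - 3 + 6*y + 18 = 3*y + 12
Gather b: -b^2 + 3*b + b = -b^2 + 4*b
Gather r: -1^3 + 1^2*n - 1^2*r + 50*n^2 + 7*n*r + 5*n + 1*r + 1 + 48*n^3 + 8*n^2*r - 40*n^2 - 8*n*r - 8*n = 48*n^3 + 10*n^2 - 2*n + r*(8*n^2 - n)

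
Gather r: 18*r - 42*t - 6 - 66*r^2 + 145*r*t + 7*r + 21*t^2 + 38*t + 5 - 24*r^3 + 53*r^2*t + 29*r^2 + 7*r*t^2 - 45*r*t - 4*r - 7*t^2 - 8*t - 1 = -24*r^3 + r^2*(53*t - 37) + r*(7*t^2 + 100*t + 21) + 14*t^2 - 12*t - 2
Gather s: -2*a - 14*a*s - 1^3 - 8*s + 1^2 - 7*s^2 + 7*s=-2*a - 7*s^2 + s*(-14*a - 1)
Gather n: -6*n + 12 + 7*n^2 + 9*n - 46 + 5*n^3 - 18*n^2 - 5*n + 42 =5*n^3 - 11*n^2 - 2*n + 8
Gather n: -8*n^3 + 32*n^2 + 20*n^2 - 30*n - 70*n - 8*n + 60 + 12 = -8*n^3 + 52*n^2 - 108*n + 72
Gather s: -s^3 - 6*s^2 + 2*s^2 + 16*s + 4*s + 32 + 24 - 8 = -s^3 - 4*s^2 + 20*s + 48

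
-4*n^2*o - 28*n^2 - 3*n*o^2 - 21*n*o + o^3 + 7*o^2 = (-4*n + o)*(n + o)*(o + 7)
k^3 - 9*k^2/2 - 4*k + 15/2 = (k - 5)*(k - 1)*(k + 3/2)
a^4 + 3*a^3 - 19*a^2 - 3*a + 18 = (a - 3)*(a - 1)*(a + 1)*(a + 6)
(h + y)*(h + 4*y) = h^2 + 5*h*y + 4*y^2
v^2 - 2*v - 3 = (v - 3)*(v + 1)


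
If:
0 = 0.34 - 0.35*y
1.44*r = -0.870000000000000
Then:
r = -0.60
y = 0.97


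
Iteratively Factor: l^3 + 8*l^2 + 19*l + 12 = (l + 1)*(l^2 + 7*l + 12) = (l + 1)*(l + 3)*(l + 4)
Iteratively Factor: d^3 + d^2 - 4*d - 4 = (d + 2)*(d^2 - d - 2) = (d + 1)*(d + 2)*(d - 2)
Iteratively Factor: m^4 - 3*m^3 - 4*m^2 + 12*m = (m)*(m^3 - 3*m^2 - 4*m + 12) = m*(m + 2)*(m^2 - 5*m + 6) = m*(m - 2)*(m + 2)*(m - 3)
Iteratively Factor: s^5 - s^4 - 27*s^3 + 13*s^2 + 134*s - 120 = (s - 5)*(s^4 + 4*s^3 - 7*s^2 - 22*s + 24) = (s - 5)*(s - 1)*(s^3 + 5*s^2 - 2*s - 24) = (s - 5)*(s - 1)*(s + 4)*(s^2 + s - 6) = (s - 5)*(s - 2)*(s - 1)*(s + 4)*(s + 3)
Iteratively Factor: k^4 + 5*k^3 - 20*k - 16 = (k + 1)*(k^3 + 4*k^2 - 4*k - 16) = (k + 1)*(k + 4)*(k^2 - 4) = (k - 2)*(k + 1)*(k + 4)*(k + 2)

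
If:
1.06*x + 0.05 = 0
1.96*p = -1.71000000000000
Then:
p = -0.87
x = -0.05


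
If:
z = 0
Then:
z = 0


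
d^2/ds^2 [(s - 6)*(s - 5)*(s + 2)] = 6*s - 18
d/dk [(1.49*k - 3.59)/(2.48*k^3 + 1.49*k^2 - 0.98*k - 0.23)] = (-7.3904*k^3 + 24.4895*k^2 + 10.6982*k - 3.8609)/(6.1504*k^6 + 7.3904*k^5 - 2.6407*k^4 - 4.0612*k^3 + 0.275*k^2 + 0.4508*k + 0.0529)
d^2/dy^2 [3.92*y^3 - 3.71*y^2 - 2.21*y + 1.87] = 23.52*y - 7.42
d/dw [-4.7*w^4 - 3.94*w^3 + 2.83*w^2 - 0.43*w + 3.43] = -18.8*w^3 - 11.82*w^2 + 5.66*w - 0.43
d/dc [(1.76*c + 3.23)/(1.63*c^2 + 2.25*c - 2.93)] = (2.8688*c^2 + 3.96*c - (1.76*c + 3.23)*(3.26*c + 2.25) - 5.1568)/(1.63*c^2 + 2.25*c - 2.93)^2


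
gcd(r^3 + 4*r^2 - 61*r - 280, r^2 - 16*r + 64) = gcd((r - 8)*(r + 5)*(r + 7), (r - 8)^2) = r - 8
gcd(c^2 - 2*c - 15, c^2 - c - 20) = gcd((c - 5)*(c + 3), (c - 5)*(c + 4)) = c - 5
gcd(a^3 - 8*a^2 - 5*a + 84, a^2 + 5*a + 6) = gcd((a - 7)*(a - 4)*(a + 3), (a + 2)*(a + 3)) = a + 3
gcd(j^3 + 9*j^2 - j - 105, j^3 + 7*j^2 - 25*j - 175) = j^2 + 12*j + 35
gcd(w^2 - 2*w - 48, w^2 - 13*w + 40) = w - 8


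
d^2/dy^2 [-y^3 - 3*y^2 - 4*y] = -6*y - 6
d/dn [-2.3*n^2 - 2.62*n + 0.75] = -4.6*n - 2.62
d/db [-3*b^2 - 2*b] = -6*b - 2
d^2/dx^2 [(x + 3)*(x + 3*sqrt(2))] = 2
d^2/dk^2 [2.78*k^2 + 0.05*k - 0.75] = 5.56000000000000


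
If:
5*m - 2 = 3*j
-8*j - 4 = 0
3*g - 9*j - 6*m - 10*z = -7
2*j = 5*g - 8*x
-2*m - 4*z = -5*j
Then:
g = -353/60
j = -1/2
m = 1/10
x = -341/96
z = -27/40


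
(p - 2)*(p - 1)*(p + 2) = p^3 - p^2 - 4*p + 4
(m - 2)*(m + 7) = m^2 + 5*m - 14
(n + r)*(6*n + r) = 6*n^2 + 7*n*r + r^2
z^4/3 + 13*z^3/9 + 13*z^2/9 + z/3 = z*(z/3 + 1/3)*(z + 1/3)*(z + 3)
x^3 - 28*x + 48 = (x - 4)*(x - 2)*(x + 6)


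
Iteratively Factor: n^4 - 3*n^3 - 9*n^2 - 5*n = (n - 5)*(n^3 + 2*n^2 + n) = (n - 5)*(n + 1)*(n^2 + n) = (n - 5)*(n + 1)^2*(n)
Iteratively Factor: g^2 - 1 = (g + 1)*(g - 1)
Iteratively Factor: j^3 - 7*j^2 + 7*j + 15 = (j + 1)*(j^2 - 8*j + 15) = (j - 3)*(j + 1)*(j - 5)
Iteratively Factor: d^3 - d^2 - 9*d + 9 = (d - 1)*(d^2 - 9) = (d - 3)*(d - 1)*(d + 3)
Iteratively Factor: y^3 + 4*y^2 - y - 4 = (y + 4)*(y^2 - 1) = (y - 1)*(y + 4)*(y + 1)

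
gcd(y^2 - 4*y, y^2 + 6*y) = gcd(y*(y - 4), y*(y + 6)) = y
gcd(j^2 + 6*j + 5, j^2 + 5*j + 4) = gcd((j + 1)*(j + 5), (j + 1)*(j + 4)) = j + 1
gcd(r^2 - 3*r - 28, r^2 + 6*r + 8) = r + 4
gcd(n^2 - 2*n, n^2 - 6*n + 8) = n - 2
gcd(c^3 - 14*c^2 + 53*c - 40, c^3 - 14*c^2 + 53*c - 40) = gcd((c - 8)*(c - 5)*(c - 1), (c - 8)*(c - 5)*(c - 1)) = c^3 - 14*c^2 + 53*c - 40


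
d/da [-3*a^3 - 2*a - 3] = -9*a^2 - 2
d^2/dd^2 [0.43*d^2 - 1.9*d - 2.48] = 0.860000000000000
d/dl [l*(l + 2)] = 2*l + 2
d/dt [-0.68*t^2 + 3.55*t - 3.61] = 3.55 - 1.36*t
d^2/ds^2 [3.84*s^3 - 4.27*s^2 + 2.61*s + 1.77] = 23.04*s - 8.54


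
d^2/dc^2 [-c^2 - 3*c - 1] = -2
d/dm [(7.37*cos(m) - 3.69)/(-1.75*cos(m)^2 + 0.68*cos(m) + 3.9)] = (-12.8975*cos(m)^2 + 12.915*cos(m) - 31.2522)*sin(m)/(3.0625*cos(m)^4 - 2.38*cos(m)^3 - 13.1876*cos(m)^2 + 5.304*cos(m) + 15.21)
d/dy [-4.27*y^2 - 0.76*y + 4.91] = -8.54*y - 0.76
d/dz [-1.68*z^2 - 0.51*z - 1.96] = -3.36*z - 0.51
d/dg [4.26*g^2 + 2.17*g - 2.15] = 8.52*g + 2.17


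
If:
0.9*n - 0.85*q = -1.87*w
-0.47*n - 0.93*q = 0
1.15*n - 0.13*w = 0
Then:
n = 0.00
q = 0.00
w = 0.00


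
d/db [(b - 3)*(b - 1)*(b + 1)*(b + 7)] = 4*b^3 + 12*b^2 - 44*b - 4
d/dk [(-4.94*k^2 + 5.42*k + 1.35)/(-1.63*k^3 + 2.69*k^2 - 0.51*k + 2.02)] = (-8.0522*k^4 + 17.6692*k^3 - 5.4589*k^2 - 27.2206*k + 11.6369)/(2.6569*k^6 - 8.7694*k^5 + 8.8987*k^4 - 9.329*k^3 + 11.1277*k^2 - 2.0604*k + 4.0804)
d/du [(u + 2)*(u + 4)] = 2*u + 6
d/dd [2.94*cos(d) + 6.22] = -2.94*sin(d)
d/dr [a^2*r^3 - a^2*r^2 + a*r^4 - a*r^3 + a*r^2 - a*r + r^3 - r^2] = 3*a^2*r^2 - 2*a^2*r + 4*a*r^3 - 3*a*r^2 + 2*a*r - a + 3*r^2 - 2*r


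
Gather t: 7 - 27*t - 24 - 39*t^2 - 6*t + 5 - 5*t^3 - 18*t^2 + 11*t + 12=-5*t^3 - 57*t^2 - 22*t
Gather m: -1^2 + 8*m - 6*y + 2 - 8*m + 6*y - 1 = 0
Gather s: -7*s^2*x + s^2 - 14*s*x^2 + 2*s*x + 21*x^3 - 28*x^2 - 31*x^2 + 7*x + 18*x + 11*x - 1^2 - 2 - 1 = s^2*(1 - 7*x) + s*(-14*x^2 + 2*x) + 21*x^3 - 59*x^2 + 36*x - 4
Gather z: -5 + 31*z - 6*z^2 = -6*z^2 + 31*z - 5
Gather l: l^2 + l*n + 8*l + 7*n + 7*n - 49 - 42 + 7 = l^2 + l*(n + 8) + 14*n - 84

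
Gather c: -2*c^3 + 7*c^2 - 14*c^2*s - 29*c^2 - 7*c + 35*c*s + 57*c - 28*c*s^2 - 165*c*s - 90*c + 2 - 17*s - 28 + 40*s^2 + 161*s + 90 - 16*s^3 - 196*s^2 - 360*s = -2*c^3 + c^2*(-14*s - 22) + c*(-28*s^2 - 130*s - 40) - 16*s^3 - 156*s^2 - 216*s + 64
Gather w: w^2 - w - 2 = w^2 - w - 2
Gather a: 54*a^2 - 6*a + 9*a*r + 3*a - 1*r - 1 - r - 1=54*a^2 + a*(9*r - 3) - 2*r - 2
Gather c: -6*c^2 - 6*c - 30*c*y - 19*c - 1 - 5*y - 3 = -6*c^2 + c*(-30*y - 25) - 5*y - 4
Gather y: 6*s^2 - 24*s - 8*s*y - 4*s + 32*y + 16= 6*s^2 - 28*s + y*(32 - 8*s) + 16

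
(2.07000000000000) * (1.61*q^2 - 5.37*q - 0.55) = 3.3327*q^2 - 11.1159*q - 1.1385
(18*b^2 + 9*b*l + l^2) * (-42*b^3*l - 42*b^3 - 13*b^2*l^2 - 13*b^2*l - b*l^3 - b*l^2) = -756*b^5*l - 756*b^5 - 612*b^4*l^2 - 612*b^4*l - 177*b^3*l^3 - 177*b^3*l^2 - 22*b^2*l^4 - 22*b^2*l^3 - b*l^5 - b*l^4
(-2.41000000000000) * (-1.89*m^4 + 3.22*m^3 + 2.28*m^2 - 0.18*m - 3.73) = 4.5549*m^4 - 7.7602*m^3 - 5.4948*m^2 + 0.4338*m + 8.9893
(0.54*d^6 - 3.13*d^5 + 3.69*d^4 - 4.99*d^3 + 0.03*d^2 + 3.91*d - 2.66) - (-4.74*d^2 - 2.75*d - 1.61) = 0.54*d^6 - 3.13*d^5 + 3.69*d^4 - 4.99*d^3 + 4.77*d^2 + 6.66*d - 1.05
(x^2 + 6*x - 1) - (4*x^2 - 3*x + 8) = -3*x^2 + 9*x - 9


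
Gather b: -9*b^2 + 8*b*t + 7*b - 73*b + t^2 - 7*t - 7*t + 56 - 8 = -9*b^2 + b*(8*t - 66) + t^2 - 14*t + 48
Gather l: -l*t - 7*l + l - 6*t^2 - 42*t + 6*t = l*(-t - 6) - 6*t^2 - 36*t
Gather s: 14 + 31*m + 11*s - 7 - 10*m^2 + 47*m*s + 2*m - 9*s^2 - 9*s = -10*m^2 + 33*m - 9*s^2 + s*(47*m + 2) + 7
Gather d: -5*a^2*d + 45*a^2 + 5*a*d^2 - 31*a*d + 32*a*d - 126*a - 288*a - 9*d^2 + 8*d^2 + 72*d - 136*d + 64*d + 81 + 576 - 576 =45*a^2 - 414*a + d^2*(5*a - 1) + d*(-5*a^2 + a) + 81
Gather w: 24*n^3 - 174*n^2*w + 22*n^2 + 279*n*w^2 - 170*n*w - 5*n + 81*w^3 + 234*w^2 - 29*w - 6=24*n^3 + 22*n^2 - 5*n + 81*w^3 + w^2*(279*n + 234) + w*(-174*n^2 - 170*n - 29) - 6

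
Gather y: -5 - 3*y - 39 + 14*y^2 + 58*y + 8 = 14*y^2 + 55*y - 36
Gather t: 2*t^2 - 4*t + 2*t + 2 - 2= 2*t^2 - 2*t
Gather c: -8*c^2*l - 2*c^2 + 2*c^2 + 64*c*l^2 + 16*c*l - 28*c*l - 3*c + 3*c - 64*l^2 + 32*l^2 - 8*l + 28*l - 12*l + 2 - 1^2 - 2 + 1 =-8*c^2*l + c*(64*l^2 - 12*l) - 32*l^2 + 8*l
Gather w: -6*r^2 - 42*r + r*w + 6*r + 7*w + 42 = -6*r^2 - 36*r + w*(r + 7) + 42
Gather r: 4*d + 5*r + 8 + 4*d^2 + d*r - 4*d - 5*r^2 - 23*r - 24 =4*d^2 - 5*r^2 + r*(d - 18) - 16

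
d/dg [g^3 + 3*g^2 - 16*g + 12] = 3*g^2 + 6*g - 16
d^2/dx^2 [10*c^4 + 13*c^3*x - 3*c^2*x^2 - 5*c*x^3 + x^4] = -6*c^2 - 30*c*x + 12*x^2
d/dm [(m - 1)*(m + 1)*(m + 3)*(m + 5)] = 4*m^3 + 24*m^2 + 28*m - 8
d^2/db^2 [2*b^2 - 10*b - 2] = 4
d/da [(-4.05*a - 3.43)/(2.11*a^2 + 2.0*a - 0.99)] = (8.5455*a^2 + 14.4746*a + 10.8695)/(4.4521*a^4 + 8.44*a^3 - 0.1778*a^2 - 3.96*a + 0.9801)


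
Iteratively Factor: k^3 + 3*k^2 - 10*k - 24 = (k - 3)*(k^2 + 6*k + 8) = (k - 3)*(k + 2)*(k + 4)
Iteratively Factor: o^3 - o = (o - 1)*(o^2 + o) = o*(o - 1)*(o + 1)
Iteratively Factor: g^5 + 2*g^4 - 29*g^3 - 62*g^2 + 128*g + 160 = (g + 4)*(g^4 - 2*g^3 - 21*g^2 + 22*g + 40) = (g - 2)*(g + 4)*(g^3 - 21*g - 20) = (g - 2)*(g + 1)*(g + 4)*(g^2 - g - 20) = (g - 2)*(g + 1)*(g + 4)^2*(g - 5)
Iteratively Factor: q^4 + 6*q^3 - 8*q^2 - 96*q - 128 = (q + 2)*(q^3 + 4*q^2 - 16*q - 64) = (q + 2)*(q + 4)*(q^2 - 16) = (q + 2)*(q + 4)^2*(q - 4)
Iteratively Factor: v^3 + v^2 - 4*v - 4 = (v + 1)*(v^2 - 4) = (v - 2)*(v + 1)*(v + 2)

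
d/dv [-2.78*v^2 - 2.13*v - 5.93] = -5.56*v - 2.13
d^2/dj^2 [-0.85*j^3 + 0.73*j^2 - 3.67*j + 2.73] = 1.46 - 5.1*j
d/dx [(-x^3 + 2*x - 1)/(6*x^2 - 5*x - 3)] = (-6*x^4 + 10*x^3 - 3*x^2 + 12*x - 11)/(36*x^4 - 60*x^3 - 11*x^2 + 30*x + 9)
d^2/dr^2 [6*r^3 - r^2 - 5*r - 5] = 36*r - 2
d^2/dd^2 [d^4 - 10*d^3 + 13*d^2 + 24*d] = 12*d^2 - 60*d + 26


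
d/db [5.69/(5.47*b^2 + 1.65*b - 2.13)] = (-62.2486*b - 9.3885)/(5.47*b^2 + 1.65*b - 2.13)^2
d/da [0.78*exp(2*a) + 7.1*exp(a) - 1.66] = (1.56*exp(a) + 7.1)*exp(a)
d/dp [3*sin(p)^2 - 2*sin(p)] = 2*(3*sin(p) - 1)*cos(p)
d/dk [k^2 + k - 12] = 2*k + 1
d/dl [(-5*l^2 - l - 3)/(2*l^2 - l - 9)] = (7*l^2 + 102*l + 6)/(4*l^4 - 4*l^3 - 35*l^2 + 18*l + 81)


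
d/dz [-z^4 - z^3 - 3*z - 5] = -4*z^3 - 3*z^2 - 3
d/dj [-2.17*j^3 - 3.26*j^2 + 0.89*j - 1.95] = -6.51*j^2 - 6.52*j + 0.89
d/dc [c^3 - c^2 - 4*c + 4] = 3*c^2 - 2*c - 4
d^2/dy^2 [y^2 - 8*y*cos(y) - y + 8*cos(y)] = 8*y*cos(y) + 16*sin(y) - 8*cos(y) + 2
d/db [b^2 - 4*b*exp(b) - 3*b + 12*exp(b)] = -4*b*exp(b) + 2*b + 8*exp(b) - 3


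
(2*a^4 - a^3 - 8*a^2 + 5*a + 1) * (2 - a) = -2*a^5 + 5*a^4 + 6*a^3 - 21*a^2 + 9*a + 2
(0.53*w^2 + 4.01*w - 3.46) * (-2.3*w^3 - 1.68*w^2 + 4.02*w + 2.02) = -1.219*w^5 - 10.1134*w^4 + 3.3518*w^3 + 23.0036*w^2 - 5.809*w - 6.9892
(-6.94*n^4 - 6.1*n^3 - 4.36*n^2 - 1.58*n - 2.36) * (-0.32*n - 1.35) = 2.2208*n^5 + 11.321*n^4 + 9.6302*n^3 + 6.3916*n^2 + 2.8882*n + 3.186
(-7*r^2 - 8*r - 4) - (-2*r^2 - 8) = -5*r^2 - 8*r + 4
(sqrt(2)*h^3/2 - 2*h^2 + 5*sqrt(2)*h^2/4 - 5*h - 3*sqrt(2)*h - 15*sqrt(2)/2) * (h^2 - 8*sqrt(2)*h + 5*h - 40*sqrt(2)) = sqrt(2)*h^5/2 - 10*h^4 + 15*sqrt(2)*h^4/4 - 75*h^3 + 77*sqrt(2)*h^3/4 - 77*h^2 + 195*sqrt(2)*h^2/2 + 325*sqrt(2)*h/2 + 360*h + 600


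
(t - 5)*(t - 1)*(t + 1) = t^3 - 5*t^2 - t + 5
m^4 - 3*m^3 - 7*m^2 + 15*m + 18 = (m - 3)^2*(m + 1)*(m + 2)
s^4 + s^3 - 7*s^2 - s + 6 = (s - 2)*(s - 1)*(s + 1)*(s + 3)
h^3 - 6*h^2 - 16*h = h*(h - 8)*(h + 2)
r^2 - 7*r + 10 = (r - 5)*(r - 2)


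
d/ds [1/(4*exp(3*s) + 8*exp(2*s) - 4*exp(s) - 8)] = (-3*exp(2*s) - 4*exp(s) + 1)*exp(s)/(4*(exp(3*s) + 2*exp(2*s) - exp(s) - 2)^2)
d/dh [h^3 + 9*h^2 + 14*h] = 3*h^2 + 18*h + 14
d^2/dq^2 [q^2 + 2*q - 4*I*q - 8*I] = 2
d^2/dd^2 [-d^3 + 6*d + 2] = -6*d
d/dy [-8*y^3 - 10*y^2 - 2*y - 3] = -24*y^2 - 20*y - 2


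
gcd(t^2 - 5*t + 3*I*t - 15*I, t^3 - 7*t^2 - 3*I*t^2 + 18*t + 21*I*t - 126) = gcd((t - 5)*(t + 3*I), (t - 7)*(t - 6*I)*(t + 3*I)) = t + 3*I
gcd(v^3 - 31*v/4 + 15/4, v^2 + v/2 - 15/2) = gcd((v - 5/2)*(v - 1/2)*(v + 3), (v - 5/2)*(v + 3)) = v^2 + v/2 - 15/2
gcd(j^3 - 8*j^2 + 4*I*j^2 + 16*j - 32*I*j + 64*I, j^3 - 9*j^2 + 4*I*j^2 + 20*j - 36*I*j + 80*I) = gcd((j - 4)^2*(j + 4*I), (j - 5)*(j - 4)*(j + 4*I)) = j^2 + j*(-4 + 4*I) - 16*I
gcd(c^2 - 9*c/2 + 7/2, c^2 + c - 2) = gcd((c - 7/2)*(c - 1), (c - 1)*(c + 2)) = c - 1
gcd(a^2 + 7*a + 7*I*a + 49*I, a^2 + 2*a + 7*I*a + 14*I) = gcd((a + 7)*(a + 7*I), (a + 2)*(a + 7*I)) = a + 7*I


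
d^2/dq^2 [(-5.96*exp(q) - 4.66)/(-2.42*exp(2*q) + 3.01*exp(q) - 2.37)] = (34.9041440000001*exp(4*q) + 152.577128*exp(3*q) - 306.93102*exp(2*q) - 22.170938*exp(q) + 66.719766)*exp(q)/(14.172488*exp(6*q) - 52.883292*exp(5*q) + 107.41533*exp(4*q) - 130.852225*exp(3*q) + 105.196005*exp(2*q) - 50.720607*exp(q) + 13.312053)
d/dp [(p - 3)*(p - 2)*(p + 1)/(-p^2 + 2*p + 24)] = (-p^4 + 4*p^3 + 65*p^2 - 180*p + 12)/(p^4 - 4*p^3 - 44*p^2 + 96*p + 576)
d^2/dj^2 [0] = 0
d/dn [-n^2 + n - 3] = 1 - 2*n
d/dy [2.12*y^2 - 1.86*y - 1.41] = 4.24*y - 1.86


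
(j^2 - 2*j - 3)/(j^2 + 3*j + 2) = (j - 3)/(j + 2)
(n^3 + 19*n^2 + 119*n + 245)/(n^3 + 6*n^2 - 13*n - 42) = (n^2 + 12*n + 35)/(n^2 - n - 6)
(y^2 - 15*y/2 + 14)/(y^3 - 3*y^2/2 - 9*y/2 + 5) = (2*y^2 - 15*y + 28)/(2*y^3 - 3*y^2 - 9*y + 10)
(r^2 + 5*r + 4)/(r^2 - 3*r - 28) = (r + 1)/(r - 7)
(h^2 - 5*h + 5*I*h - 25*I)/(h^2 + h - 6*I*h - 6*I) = (h^2 + 5*h*(-1 + I) - 25*I)/(h^2 + h*(1 - 6*I) - 6*I)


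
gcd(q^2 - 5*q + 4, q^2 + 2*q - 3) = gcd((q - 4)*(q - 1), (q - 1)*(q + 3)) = q - 1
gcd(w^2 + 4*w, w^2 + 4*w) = w^2 + 4*w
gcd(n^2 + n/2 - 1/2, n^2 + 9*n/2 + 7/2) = n + 1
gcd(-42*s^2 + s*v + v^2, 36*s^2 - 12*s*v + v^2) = 6*s - v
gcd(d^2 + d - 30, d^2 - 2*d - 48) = d + 6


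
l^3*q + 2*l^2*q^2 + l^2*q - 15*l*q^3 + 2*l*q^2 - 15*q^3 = (l - 3*q)*(l + 5*q)*(l*q + q)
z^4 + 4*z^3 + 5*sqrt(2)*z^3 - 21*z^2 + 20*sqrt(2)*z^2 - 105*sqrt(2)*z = z*(z - 3)*(z + 7)*(z + 5*sqrt(2))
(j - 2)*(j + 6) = j^2 + 4*j - 12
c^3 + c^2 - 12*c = c*(c - 3)*(c + 4)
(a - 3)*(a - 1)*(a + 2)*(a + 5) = a^4 + 3*a^3 - 15*a^2 - 19*a + 30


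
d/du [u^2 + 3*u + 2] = 2*u + 3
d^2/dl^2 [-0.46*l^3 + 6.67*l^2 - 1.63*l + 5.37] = 13.34 - 2.76*l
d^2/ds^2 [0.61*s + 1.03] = 0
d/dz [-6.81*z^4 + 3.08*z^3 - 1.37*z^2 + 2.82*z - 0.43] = -27.24*z^3 + 9.24*z^2 - 2.74*z + 2.82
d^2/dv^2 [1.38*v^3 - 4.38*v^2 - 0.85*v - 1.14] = 8.28*v - 8.76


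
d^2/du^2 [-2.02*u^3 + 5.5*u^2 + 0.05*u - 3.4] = 11.0 - 12.12*u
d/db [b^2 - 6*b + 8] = 2*b - 6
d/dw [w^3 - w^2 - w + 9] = 3*w^2 - 2*w - 1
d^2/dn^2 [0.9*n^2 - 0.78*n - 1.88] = 1.80000000000000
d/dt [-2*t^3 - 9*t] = -6*t^2 - 9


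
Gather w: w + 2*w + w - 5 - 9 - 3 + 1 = 4*w - 16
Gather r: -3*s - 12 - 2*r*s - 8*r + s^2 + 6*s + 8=r*(-2*s - 8) + s^2 + 3*s - 4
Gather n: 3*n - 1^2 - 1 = 3*n - 2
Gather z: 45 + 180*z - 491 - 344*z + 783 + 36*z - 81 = 256 - 128*z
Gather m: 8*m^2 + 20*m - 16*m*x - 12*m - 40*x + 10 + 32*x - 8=8*m^2 + m*(8 - 16*x) - 8*x + 2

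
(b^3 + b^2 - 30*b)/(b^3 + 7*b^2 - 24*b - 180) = b/(b + 6)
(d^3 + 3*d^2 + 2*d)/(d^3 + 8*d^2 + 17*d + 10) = d/(d + 5)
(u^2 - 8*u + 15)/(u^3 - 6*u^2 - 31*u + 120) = (u - 5)/(u^2 - 3*u - 40)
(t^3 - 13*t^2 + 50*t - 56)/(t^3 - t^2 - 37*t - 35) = (t^2 - 6*t + 8)/(t^2 + 6*t + 5)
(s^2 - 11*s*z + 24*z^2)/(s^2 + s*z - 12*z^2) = (s - 8*z)/(s + 4*z)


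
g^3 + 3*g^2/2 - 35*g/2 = g*(g - 7/2)*(g + 5)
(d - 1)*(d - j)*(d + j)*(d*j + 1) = d^4*j - d^3*j + d^3 - d^2*j^3 - d^2 + d*j^3 - d*j^2 + j^2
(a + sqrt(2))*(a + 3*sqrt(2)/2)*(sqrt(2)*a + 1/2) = sqrt(2)*a^3 + 11*a^2/2 + 17*sqrt(2)*a/4 + 3/2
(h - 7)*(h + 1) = h^2 - 6*h - 7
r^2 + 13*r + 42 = (r + 6)*(r + 7)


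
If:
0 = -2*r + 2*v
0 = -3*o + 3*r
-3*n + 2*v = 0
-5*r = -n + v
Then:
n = 0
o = 0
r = 0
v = 0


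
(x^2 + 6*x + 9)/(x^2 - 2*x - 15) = (x + 3)/(x - 5)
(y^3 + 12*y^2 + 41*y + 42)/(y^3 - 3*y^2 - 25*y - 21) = (y^2 + 9*y + 14)/(y^2 - 6*y - 7)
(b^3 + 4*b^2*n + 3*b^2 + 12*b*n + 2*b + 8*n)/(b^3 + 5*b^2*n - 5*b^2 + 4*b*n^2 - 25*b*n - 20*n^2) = (b^2 + 3*b + 2)/(b^2 + b*n - 5*b - 5*n)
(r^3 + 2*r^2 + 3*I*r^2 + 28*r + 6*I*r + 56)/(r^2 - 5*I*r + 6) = (r^3 + r^2*(2 + 3*I) + r*(28 + 6*I) + 56)/(r^2 - 5*I*r + 6)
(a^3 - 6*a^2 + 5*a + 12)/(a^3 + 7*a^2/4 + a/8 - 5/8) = 8*(a^2 - 7*a + 12)/(8*a^2 + 6*a - 5)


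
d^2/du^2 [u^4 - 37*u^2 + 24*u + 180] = 12*u^2 - 74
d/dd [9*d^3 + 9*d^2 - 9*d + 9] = 27*d^2 + 18*d - 9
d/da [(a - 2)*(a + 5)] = 2*a + 3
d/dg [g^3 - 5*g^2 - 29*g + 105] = 3*g^2 - 10*g - 29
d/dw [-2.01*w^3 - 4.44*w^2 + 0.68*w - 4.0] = -6.03*w^2 - 8.88*w + 0.68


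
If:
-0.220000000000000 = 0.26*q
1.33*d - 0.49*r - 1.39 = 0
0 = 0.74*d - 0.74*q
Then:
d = -0.85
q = -0.85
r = -5.13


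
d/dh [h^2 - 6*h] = 2*h - 6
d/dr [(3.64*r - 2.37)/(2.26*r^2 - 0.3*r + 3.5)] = (-8.2264*r^2 + 10.7124*r + 12.029)/(5.1076*r^4 - 1.356*r^3 + 15.91*r^2 - 2.1*r + 12.25)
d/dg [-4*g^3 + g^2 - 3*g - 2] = -12*g^2 + 2*g - 3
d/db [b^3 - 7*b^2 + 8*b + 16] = 3*b^2 - 14*b + 8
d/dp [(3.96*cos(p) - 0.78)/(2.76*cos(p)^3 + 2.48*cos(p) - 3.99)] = (21.8592*cos(p)^3 - 6.4584*cos(p)^2 + 13.866)*sin(p)/(2.76*cos(p)^3 + 2.48*cos(p) - 3.99)^2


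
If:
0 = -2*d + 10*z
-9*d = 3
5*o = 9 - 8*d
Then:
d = -1/3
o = 7/3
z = -1/15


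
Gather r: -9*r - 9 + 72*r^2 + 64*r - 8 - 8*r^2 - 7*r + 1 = 64*r^2 + 48*r - 16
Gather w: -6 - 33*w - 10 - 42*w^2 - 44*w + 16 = -42*w^2 - 77*w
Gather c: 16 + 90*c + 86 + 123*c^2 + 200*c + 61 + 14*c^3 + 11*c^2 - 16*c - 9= 14*c^3 + 134*c^2 + 274*c + 154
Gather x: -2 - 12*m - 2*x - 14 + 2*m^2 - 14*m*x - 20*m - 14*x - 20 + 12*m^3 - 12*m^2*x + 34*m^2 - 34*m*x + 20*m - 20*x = 12*m^3 + 36*m^2 - 12*m + x*(-12*m^2 - 48*m - 36) - 36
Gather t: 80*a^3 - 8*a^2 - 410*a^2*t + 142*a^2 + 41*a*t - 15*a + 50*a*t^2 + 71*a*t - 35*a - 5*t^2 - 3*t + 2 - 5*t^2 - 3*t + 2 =80*a^3 + 134*a^2 - 50*a + t^2*(50*a - 10) + t*(-410*a^2 + 112*a - 6) + 4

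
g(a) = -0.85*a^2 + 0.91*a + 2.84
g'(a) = 0.91 - 1.7*a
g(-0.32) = 2.46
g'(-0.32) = 1.45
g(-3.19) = -8.71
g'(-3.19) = 6.33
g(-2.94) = -7.18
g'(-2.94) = 5.91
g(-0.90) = 1.33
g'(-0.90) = 2.44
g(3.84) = -6.20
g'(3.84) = -5.62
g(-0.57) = 2.05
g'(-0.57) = 1.88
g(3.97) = -6.94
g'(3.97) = -5.84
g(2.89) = -1.63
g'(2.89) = -4.00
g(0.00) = 2.84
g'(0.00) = 0.91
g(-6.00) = -33.22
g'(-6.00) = 11.11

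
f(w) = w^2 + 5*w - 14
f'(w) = 2*w + 5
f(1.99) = -0.09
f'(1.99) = 8.98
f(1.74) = -2.27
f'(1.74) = 8.48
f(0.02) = -13.90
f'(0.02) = 5.04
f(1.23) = -6.34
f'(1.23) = 7.46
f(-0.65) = -16.83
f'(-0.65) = 3.70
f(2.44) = 4.15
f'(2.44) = 9.88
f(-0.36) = -15.67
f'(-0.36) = 4.28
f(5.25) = 39.81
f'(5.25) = 15.50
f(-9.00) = 22.00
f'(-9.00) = -13.00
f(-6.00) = -8.00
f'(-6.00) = -7.00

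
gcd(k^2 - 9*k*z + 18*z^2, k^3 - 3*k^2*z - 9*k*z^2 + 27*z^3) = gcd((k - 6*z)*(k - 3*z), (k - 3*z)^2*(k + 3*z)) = -k + 3*z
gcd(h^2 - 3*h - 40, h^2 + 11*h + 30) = h + 5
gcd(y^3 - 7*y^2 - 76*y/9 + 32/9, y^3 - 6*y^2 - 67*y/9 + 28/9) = y^2 + y - 4/9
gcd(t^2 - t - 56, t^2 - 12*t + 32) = t - 8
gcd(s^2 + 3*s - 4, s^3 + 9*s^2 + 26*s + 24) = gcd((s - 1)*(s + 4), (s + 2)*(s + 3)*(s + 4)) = s + 4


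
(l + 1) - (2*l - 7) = 8 - l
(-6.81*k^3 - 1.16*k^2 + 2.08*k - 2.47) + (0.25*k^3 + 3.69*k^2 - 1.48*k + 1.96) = -6.56*k^3 + 2.53*k^2 + 0.6*k - 0.51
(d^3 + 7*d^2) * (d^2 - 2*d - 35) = d^5 + 5*d^4 - 49*d^3 - 245*d^2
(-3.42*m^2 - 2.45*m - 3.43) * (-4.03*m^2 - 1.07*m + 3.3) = 13.7826*m^4 + 13.5329*m^3 + 5.1584*m^2 - 4.4149*m - 11.319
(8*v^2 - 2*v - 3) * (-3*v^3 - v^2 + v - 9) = -24*v^5 - 2*v^4 + 19*v^3 - 71*v^2 + 15*v + 27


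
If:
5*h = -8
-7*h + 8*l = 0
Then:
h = -8/5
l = -7/5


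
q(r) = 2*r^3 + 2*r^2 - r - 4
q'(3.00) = 65.00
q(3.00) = 65.00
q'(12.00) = 911.00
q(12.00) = 3728.00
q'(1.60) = 20.76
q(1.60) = 7.71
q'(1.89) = 27.99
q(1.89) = 14.76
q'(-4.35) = 95.14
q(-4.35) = -126.43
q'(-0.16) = -1.49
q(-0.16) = -3.80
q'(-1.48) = 6.22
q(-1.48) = -4.62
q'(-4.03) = 80.33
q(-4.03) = -98.39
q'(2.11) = 34.15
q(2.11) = 21.58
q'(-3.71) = 66.74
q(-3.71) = -74.89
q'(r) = 6*r^2 + 4*r - 1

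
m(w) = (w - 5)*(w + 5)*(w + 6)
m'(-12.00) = 263.00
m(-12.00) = -714.00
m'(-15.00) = 470.00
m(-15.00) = -1800.00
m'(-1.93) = -36.99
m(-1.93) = -86.59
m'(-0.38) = -29.13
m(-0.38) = -139.69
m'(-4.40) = -19.72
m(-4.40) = -9.02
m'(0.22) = -22.21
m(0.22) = -155.20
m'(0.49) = -18.40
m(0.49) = -160.69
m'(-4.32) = -20.85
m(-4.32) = -10.65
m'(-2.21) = -36.87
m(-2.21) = -76.24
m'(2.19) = 15.67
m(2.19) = -165.47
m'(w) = (w - 5)*(w + 5) + (w - 5)*(w + 6) + (w + 5)*(w + 6) = 3*w^2 + 12*w - 25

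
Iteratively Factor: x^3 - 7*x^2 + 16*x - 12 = (x - 2)*(x^2 - 5*x + 6) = (x - 2)^2*(x - 3)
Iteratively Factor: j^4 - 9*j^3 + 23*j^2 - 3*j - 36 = (j - 3)*(j^3 - 6*j^2 + 5*j + 12) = (j - 4)*(j - 3)*(j^2 - 2*j - 3) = (j - 4)*(j - 3)*(j + 1)*(j - 3)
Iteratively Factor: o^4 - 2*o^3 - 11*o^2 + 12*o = (o)*(o^3 - 2*o^2 - 11*o + 12) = o*(o - 1)*(o^2 - o - 12) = o*(o - 4)*(o - 1)*(o + 3)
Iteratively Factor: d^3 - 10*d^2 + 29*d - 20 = (d - 4)*(d^2 - 6*d + 5) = (d - 4)*(d - 1)*(d - 5)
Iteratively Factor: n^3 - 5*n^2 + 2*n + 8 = (n + 1)*(n^2 - 6*n + 8) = (n - 4)*(n + 1)*(n - 2)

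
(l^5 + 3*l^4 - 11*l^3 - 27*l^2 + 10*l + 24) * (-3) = -3*l^5 - 9*l^4 + 33*l^3 + 81*l^2 - 30*l - 72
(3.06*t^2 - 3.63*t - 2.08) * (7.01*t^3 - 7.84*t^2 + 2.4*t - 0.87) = 21.4506*t^5 - 49.4367*t^4 + 21.2224*t^3 + 4.933*t^2 - 1.8339*t + 1.8096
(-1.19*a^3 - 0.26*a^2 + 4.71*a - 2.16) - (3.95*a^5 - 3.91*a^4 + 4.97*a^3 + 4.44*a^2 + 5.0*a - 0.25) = -3.95*a^5 + 3.91*a^4 - 6.16*a^3 - 4.7*a^2 - 0.29*a - 1.91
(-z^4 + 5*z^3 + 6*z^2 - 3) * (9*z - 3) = -9*z^5 + 48*z^4 + 39*z^3 - 18*z^2 - 27*z + 9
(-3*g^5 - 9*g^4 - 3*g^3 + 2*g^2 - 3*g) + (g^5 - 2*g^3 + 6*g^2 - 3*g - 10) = -2*g^5 - 9*g^4 - 5*g^3 + 8*g^2 - 6*g - 10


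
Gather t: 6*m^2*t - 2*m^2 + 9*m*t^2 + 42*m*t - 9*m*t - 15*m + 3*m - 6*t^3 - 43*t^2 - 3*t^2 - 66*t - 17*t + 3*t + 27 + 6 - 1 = -2*m^2 - 12*m - 6*t^3 + t^2*(9*m - 46) + t*(6*m^2 + 33*m - 80) + 32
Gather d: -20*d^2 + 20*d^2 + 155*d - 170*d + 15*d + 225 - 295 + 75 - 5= 0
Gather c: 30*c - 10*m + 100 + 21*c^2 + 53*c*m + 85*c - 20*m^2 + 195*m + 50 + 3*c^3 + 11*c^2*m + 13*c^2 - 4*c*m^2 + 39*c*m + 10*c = 3*c^3 + c^2*(11*m + 34) + c*(-4*m^2 + 92*m + 125) - 20*m^2 + 185*m + 150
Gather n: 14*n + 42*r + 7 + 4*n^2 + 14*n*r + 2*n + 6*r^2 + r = 4*n^2 + n*(14*r + 16) + 6*r^2 + 43*r + 7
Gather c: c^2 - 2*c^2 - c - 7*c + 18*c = -c^2 + 10*c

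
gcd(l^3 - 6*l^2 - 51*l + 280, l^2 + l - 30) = l - 5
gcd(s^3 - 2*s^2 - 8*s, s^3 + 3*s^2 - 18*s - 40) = s^2 - 2*s - 8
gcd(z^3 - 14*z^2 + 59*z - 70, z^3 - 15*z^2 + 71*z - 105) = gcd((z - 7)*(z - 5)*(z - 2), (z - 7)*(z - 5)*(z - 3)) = z^2 - 12*z + 35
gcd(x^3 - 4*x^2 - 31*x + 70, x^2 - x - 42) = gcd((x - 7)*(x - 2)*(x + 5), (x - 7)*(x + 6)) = x - 7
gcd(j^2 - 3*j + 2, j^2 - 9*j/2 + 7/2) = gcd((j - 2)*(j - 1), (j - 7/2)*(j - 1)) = j - 1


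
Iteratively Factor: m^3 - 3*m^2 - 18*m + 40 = (m - 2)*(m^2 - m - 20) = (m - 2)*(m + 4)*(m - 5)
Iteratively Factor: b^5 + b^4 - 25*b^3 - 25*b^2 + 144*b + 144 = (b + 1)*(b^4 - 25*b^2 + 144) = (b + 1)*(b + 4)*(b^3 - 4*b^2 - 9*b + 36) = (b - 3)*(b + 1)*(b + 4)*(b^2 - b - 12) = (b - 3)*(b + 1)*(b + 3)*(b + 4)*(b - 4)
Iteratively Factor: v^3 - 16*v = (v + 4)*(v^2 - 4*v) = (v - 4)*(v + 4)*(v)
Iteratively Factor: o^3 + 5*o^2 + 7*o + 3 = (o + 3)*(o^2 + 2*o + 1) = (o + 1)*(o + 3)*(o + 1)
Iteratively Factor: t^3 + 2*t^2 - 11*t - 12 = (t - 3)*(t^2 + 5*t + 4) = (t - 3)*(t + 4)*(t + 1)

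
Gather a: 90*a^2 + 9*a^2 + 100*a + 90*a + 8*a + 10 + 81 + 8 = 99*a^2 + 198*a + 99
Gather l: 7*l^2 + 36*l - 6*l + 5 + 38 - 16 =7*l^2 + 30*l + 27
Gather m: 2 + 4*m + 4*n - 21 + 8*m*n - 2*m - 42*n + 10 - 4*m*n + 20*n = m*(4*n + 2) - 18*n - 9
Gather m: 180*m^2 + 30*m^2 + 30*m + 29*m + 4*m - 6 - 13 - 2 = 210*m^2 + 63*m - 21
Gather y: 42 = 42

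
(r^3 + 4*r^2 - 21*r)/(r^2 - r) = (r^2 + 4*r - 21)/(r - 1)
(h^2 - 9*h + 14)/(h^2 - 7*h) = (h - 2)/h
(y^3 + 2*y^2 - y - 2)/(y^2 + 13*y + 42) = (y^3 + 2*y^2 - y - 2)/(y^2 + 13*y + 42)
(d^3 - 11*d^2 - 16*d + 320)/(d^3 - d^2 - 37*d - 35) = (d^2 - 16*d + 64)/(d^2 - 6*d - 7)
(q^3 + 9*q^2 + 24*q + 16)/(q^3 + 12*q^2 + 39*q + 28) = (q + 4)/(q + 7)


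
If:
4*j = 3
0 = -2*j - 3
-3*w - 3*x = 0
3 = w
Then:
No Solution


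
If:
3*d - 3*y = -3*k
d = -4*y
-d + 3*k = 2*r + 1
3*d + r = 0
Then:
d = 4/5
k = -1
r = -12/5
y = -1/5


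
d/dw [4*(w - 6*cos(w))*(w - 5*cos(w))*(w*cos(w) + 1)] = -4*w^3*sin(w) + 44*w^2*sin(2*w) + 12*w^2*cos(w) - 46*w*sin(w) - 90*w*sin(3*w) - 44*w*cos(2*w) - 36*w - 120*sin(2*w) + 46*cos(w) + 30*cos(3*w)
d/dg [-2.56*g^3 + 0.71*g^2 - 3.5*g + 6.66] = -7.68*g^2 + 1.42*g - 3.5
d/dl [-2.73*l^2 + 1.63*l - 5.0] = 1.63 - 5.46*l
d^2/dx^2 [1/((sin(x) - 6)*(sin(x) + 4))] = (-4*sin(x)^4 + 6*sin(x)^3 - 94*sin(x)^2 + 36*sin(x) + 56)/((sin(x) - 6)^3*(sin(x) + 4)^3)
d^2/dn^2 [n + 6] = 0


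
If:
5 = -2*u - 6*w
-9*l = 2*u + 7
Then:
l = 2*w/3 - 2/9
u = -3*w - 5/2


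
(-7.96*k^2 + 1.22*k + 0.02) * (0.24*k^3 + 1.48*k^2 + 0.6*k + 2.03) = -1.9104*k^5 - 11.488*k^4 - 2.9656*k^3 - 15.3972*k^2 + 2.4886*k + 0.0406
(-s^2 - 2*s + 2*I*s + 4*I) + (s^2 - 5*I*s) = -2*s - 3*I*s + 4*I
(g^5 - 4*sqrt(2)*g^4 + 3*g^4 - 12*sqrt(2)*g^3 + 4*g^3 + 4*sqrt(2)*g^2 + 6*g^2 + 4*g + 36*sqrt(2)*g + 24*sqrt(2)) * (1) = g^5 - 4*sqrt(2)*g^4 + 3*g^4 - 12*sqrt(2)*g^3 + 4*g^3 + 4*sqrt(2)*g^2 + 6*g^2 + 4*g + 36*sqrt(2)*g + 24*sqrt(2)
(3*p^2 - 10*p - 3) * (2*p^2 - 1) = 6*p^4 - 20*p^3 - 9*p^2 + 10*p + 3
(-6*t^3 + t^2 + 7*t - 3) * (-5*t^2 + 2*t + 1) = 30*t^5 - 17*t^4 - 39*t^3 + 30*t^2 + t - 3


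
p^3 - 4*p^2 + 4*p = p*(p - 2)^2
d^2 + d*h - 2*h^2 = (d - h)*(d + 2*h)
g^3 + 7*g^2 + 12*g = g*(g + 3)*(g + 4)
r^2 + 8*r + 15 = (r + 3)*(r + 5)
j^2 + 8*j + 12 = (j + 2)*(j + 6)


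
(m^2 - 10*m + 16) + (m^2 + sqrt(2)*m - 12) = 2*m^2 - 10*m + sqrt(2)*m + 4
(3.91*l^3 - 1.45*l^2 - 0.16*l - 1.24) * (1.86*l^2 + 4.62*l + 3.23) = 7.2726*l^5 + 15.3672*l^4 + 5.6327*l^3 - 7.7291*l^2 - 6.2456*l - 4.0052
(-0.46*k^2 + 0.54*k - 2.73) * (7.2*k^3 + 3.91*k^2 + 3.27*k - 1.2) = -3.312*k^5 + 2.0894*k^4 - 19.0488*k^3 - 8.3565*k^2 - 9.5751*k + 3.276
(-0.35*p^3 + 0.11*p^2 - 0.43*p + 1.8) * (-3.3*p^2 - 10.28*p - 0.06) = 1.155*p^5 + 3.235*p^4 + 0.3092*p^3 - 1.5262*p^2 - 18.4782*p - 0.108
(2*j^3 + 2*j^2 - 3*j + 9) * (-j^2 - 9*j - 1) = -2*j^5 - 20*j^4 - 17*j^3 + 16*j^2 - 78*j - 9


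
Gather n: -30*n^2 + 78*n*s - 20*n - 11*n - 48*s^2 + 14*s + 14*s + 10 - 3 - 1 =-30*n^2 + n*(78*s - 31) - 48*s^2 + 28*s + 6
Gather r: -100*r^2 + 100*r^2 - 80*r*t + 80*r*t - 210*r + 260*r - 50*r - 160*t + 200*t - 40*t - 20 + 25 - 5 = 0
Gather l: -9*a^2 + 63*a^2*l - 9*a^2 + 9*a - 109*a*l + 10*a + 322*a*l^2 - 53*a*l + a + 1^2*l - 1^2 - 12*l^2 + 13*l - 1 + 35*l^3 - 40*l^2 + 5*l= -18*a^2 + 20*a + 35*l^3 + l^2*(322*a - 52) + l*(63*a^2 - 162*a + 19) - 2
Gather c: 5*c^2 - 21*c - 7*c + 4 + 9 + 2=5*c^2 - 28*c + 15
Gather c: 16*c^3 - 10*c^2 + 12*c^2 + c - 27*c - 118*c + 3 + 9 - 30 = 16*c^3 + 2*c^2 - 144*c - 18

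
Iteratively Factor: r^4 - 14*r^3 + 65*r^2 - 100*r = (r - 5)*(r^3 - 9*r^2 + 20*r) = r*(r - 5)*(r^2 - 9*r + 20) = r*(r - 5)*(r - 4)*(r - 5)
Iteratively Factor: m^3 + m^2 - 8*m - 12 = (m + 2)*(m^2 - m - 6) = (m + 2)^2*(m - 3)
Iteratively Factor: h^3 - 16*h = (h)*(h^2 - 16) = h*(h - 4)*(h + 4)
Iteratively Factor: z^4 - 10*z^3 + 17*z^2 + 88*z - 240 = (z + 3)*(z^3 - 13*z^2 + 56*z - 80) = (z - 5)*(z + 3)*(z^2 - 8*z + 16) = (z - 5)*(z - 4)*(z + 3)*(z - 4)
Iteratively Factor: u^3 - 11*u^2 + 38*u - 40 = (u - 4)*(u^2 - 7*u + 10) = (u - 5)*(u - 4)*(u - 2)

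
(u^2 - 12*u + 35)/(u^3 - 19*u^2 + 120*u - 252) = (u - 5)/(u^2 - 12*u + 36)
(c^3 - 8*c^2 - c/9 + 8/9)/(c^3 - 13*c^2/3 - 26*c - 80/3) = (9*c^2 - 1)/(3*(3*c^2 + 11*c + 10))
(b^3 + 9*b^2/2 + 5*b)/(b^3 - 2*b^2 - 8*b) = (b + 5/2)/(b - 4)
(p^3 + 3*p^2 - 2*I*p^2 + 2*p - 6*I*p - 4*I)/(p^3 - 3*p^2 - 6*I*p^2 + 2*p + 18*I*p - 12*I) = (p^3 + p^2*(3 - 2*I) + p*(2 - 6*I) - 4*I)/(p^3 + p^2*(-3 - 6*I) + p*(2 + 18*I) - 12*I)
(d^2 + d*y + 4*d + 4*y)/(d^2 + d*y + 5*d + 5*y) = (d + 4)/(d + 5)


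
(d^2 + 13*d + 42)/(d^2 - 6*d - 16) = (d^2 + 13*d + 42)/(d^2 - 6*d - 16)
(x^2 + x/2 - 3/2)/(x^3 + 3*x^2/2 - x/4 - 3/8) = 4*(x - 1)/(4*x^2 - 1)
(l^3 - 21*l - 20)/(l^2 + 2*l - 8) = (l^2 - 4*l - 5)/(l - 2)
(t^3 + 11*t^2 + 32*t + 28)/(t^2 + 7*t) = t + 4 + 4/t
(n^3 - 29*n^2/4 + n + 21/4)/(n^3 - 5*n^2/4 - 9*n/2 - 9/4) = (n^2 - 8*n + 7)/(n^2 - 2*n - 3)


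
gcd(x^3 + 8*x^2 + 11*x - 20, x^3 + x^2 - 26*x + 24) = x - 1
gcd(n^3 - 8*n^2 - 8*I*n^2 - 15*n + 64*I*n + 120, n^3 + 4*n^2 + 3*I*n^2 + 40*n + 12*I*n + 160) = n - 5*I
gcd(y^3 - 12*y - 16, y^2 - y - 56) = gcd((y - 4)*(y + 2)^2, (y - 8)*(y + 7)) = 1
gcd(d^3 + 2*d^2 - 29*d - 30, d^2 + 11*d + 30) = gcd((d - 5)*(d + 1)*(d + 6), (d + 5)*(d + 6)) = d + 6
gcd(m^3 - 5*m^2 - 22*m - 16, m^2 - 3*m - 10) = m + 2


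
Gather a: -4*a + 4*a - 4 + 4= 0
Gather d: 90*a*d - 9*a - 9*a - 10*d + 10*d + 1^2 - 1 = 90*a*d - 18*a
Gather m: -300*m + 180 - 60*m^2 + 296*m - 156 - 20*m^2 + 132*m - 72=-80*m^2 + 128*m - 48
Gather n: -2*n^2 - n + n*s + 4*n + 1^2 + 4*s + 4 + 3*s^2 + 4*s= -2*n^2 + n*(s + 3) + 3*s^2 + 8*s + 5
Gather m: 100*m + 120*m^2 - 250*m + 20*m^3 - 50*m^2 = 20*m^3 + 70*m^2 - 150*m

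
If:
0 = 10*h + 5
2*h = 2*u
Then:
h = -1/2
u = -1/2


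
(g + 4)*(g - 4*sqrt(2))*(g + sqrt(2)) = g^3 - 3*sqrt(2)*g^2 + 4*g^2 - 12*sqrt(2)*g - 8*g - 32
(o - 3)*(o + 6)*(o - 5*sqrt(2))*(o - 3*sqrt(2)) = o^4 - 8*sqrt(2)*o^3 + 3*o^3 - 24*sqrt(2)*o^2 + 12*o^2 + 90*o + 144*sqrt(2)*o - 540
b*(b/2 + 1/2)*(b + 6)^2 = b^4/2 + 13*b^3/2 + 24*b^2 + 18*b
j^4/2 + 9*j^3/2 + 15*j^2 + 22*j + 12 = (j/2 + 1)*(j + 2)^2*(j + 3)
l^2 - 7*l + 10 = (l - 5)*(l - 2)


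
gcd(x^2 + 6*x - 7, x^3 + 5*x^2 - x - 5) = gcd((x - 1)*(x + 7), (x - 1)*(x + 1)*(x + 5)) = x - 1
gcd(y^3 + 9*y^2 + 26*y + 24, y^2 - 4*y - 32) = y + 4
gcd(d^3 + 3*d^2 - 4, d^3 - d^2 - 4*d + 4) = d^2 + d - 2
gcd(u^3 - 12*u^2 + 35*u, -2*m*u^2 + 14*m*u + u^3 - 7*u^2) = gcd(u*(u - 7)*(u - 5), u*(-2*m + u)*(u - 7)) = u^2 - 7*u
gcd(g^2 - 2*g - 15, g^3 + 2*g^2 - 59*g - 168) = g + 3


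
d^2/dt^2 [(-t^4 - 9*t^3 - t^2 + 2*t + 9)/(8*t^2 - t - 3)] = 2*(-64*t^6 + 24*t^5 + 69*t^4 - 129*t^3 + 1521*t^2 - 315*t + 210)/(512*t^6 - 192*t^5 - 552*t^4 + 143*t^3 + 207*t^2 - 27*t - 27)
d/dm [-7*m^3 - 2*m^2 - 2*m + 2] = -21*m^2 - 4*m - 2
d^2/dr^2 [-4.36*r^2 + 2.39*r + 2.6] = -8.72000000000000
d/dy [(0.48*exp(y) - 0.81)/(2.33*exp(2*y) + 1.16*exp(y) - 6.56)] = (-1.1184*exp(2*y) + 3.7746*exp(y) - 2.2092)*exp(y)/(5.4289*exp(4*y) + 5.4056*exp(3*y) - 29.224*exp(2*y) - 15.2192*exp(y) + 43.0336)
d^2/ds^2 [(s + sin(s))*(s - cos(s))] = sqrt(2)*s*cos(s + pi/4) + 2*sin(2*s) + 2*sqrt(2)*sin(s + pi/4) + 2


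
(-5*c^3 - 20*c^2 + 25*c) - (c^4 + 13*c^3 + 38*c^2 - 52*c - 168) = -c^4 - 18*c^3 - 58*c^2 + 77*c + 168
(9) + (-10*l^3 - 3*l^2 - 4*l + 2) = -10*l^3 - 3*l^2 - 4*l + 11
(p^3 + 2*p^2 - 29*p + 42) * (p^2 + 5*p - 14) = p^5 + 7*p^4 - 33*p^3 - 131*p^2 + 616*p - 588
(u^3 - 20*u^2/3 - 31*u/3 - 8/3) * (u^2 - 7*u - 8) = u^5 - 41*u^4/3 + 85*u^3/3 + 123*u^2 + 304*u/3 + 64/3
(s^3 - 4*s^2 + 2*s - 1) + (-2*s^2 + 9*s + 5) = s^3 - 6*s^2 + 11*s + 4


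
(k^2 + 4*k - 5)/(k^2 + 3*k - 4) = (k + 5)/(k + 4)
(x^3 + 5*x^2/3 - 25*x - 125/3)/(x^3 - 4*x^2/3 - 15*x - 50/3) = (x + 5)/(x + 2)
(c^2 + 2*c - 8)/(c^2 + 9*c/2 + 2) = 2*(c - 2)/(2*c + 1)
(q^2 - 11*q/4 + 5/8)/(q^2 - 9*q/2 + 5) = (q - 1/4)/(q - 2)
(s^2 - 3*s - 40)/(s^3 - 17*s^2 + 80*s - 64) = (s + 5)/(s^2 - 9*s + 8)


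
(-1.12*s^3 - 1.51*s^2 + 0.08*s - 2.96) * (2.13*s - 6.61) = -2.3856*s^4 + 4.1869*s^3 + 10.1515*s^2 - 6.8336*s + 19.5656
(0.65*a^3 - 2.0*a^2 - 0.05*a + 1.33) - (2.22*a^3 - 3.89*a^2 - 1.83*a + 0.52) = -1.57*a^3 + 1.89*a^2 + 1.78*a + 0.81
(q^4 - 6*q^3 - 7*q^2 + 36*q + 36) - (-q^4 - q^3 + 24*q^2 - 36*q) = 2*q^4 - 5*q^3 - 31*q^2 + 72*q + 36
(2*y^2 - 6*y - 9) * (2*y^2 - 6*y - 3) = 4*y^4 - 24*y^3 + 12*y^2 + 72*y + 27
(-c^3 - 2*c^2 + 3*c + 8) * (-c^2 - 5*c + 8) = c^5 + 7*c^4 - c^3 - 39*c^2 - 16*c + 64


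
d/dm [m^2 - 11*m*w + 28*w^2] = 2*m - 11*w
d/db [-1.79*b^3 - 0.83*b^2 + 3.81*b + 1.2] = -5.37*b^2 - 1.66*b + 3.81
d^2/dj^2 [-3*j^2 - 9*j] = -6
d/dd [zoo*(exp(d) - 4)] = zoo*exp(d)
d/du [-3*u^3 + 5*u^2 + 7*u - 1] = -9*u^2 + 10*u + 7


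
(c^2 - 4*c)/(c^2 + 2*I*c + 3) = c*(c - 4)/(c^2 + 2*I*c + 3)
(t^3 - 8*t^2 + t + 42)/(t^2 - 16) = (t^3 - 8*t^2 + t + 42)/(t^2 - 16)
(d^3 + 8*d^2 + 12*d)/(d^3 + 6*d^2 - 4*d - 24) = d/(d - 2)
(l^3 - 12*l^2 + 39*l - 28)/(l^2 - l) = l - 11 + 28/l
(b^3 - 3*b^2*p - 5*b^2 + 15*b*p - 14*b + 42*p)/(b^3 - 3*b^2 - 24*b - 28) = (b - 3*p)/(b + 2)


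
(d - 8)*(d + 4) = d^2 - 4*d - 32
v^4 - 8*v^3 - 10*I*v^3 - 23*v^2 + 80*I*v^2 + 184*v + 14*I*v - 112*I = (v - 8)*(v - 7*I)*(v - 2*I)*(v - I)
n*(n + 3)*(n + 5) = n^3 + 8*n^2 + 15*n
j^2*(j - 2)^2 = j^4 - 4*j^3 + 4*j^2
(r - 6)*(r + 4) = r^2 - 2*r - 24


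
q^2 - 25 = (q - 5)*(q + 5)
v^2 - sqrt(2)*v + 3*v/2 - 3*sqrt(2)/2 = (v + 3/2)*(v - sqrt(2))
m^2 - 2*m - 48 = (m - 8)*(m + 6)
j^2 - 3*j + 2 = (j - 2)*(j - 1)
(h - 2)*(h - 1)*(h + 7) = h^3 + 4*h^2 - 19*h + 14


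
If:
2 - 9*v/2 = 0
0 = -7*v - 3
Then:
No Solution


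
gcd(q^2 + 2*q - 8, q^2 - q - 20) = q + 4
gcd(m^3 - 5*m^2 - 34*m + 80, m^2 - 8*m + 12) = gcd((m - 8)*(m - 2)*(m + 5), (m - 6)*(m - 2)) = m - 2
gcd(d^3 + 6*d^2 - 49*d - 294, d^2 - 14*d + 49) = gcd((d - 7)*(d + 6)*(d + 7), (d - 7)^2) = d - 7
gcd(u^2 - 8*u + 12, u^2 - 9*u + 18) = u - 6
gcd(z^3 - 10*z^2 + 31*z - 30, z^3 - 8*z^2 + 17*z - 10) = z^2 - 7*z + 10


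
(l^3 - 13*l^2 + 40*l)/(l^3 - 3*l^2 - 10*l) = (l - 8)/(l + 2)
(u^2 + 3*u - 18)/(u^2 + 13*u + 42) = (u - 3)/(u + 7)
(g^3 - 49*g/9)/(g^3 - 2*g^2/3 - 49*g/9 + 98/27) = 3*g/(3*g - 2)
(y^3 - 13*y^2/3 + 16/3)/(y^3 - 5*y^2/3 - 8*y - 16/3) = (3*y - 4)/(3*y + 4)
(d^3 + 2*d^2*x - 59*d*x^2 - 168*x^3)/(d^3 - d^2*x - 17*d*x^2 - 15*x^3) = (-d^2 + d*x + 56*x^2)/(-d^2 + 4*d*x + 5*x^2)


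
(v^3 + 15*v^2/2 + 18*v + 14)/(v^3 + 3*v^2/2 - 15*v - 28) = (v + 2)/(v - 4)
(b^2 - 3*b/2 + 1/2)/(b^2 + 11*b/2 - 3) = (b - 1)/(b + 6)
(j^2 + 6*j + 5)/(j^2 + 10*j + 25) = (j + 1)/(j + 5)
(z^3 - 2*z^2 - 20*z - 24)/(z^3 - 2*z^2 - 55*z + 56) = (z^3 - 2*z^2 - 20*z - 24)/(z^3 - 2*z^2 - 55*z + 56)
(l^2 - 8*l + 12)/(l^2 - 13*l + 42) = (l - 2)/(l - 7)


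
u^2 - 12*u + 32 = (u - 8)*(u - 4)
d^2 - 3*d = d*(d - 3)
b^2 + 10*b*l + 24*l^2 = (b + 4*l)*(b + 6*l)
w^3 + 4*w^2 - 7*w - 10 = (w - 2)*(w + 1)*(w + 5)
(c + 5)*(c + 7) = c^2 + 12*c + 35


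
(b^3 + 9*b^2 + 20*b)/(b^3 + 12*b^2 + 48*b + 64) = b*(b + 5)/(b^2 + 8*b + 16)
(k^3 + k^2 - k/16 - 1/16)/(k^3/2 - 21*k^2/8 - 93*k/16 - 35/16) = (-16*k^3 - 16*k^2 + k + 1)/(-8*k^3 + 42*k^2 + 93*k + 35)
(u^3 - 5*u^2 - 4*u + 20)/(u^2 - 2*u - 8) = (u^2 - 7*u + 10)/(u - 4)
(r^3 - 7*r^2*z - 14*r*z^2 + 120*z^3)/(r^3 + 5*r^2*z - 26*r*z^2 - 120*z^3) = (r - 6*z)/(r + 6*z)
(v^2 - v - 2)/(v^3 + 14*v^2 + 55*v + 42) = (v - 2)/(v^2 + 13*v + 42)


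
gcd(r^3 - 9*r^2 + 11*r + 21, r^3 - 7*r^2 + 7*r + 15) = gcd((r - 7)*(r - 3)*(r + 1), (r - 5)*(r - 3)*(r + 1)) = r^2 - 2*r - 3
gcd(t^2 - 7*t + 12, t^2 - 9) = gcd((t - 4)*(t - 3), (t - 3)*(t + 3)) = t - 3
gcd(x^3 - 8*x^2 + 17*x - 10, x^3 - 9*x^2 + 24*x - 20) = x^2 - 7*x + 10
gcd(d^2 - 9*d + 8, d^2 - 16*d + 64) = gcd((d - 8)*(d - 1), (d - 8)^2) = d - 8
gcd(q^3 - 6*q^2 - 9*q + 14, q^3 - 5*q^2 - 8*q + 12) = q^2 + q - 2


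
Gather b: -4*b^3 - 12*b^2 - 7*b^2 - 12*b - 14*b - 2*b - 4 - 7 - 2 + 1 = -4*b^3 - 19*b^2 - 28*b - 12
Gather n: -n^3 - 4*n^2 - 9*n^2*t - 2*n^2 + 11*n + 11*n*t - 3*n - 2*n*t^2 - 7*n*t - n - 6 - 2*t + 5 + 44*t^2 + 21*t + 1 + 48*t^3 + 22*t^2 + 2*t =-n^3 + n^2*(-9*t - 6) + n*(-2*t^2 + 4*t + 7) + 48*t^3 + 66*t^2 + 21*t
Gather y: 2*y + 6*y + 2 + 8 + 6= 8*y + 16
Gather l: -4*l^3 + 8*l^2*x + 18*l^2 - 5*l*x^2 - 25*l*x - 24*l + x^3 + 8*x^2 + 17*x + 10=-4*l^3 + l^2*(8*x + 18) + l*(-5*x^2 - 25*x - 24) + x^3 + 8*x^2 + 17*x + 10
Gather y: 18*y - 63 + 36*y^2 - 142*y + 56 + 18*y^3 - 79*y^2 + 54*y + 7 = 18*y^3 - 43*y^2 - 70*y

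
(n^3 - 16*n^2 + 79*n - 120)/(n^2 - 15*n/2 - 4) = 2*(n^2 - 8*n + 15)/(2*n + 1)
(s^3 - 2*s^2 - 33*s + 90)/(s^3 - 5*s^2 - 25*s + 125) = (s^2 + 3*s - 18)/(s^2 - 25)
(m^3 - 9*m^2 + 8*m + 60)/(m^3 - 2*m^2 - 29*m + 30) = (m^2 - 3*m - 10)/(m^2 + 4*m - 5)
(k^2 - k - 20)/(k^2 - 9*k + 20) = (k + 4)/(k - 4)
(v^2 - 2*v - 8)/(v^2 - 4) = (v - 4)/(v - 2)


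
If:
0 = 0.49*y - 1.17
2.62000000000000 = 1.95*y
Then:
No Solution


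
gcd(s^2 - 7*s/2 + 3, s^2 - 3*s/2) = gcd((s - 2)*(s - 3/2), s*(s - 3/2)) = s - 3/2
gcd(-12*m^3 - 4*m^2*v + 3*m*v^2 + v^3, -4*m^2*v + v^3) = -4*m^2 + v^2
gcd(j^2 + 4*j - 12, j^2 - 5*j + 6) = j - 2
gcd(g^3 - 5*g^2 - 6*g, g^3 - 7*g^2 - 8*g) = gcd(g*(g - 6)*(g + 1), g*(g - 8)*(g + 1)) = g^2 + g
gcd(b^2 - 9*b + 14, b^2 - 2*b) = b - 2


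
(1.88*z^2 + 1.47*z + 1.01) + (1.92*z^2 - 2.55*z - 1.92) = 3.8*z^2 - 1.08*z - 0.91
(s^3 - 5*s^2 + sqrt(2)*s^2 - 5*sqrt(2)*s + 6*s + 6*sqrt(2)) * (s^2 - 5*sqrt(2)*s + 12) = s^5 - 4*sqrt(2)*s^4 - 5*s^4 + 8*s^3 + 20*sqrt(2)*s^3 - 12*sqrt(2)*s^2 - 10*s^2 - 60*sqrt(2)*s + 12*s + 72*sqrt(2)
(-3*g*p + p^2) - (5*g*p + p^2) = -8*g*p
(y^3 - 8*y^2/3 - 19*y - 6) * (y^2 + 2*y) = y^5 - 2*y^4/3 - 73*y^3/3 - 44*y^2 - 12*y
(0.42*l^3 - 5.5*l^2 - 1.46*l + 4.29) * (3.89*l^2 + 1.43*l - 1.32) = 1.6338*l^5 - 20.7944*l^4 - 14.0988*l^3 + 21.8603*l^2 + 8.0619*l - 5.6628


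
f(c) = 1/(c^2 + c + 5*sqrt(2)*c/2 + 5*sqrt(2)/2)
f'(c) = (-2*c - 5*sqrt(2)/2 - 1)/(c^2 + c + 5*sqrt(2)*c/2 + 5*sqrt(2)/2)^2 = 2*(-4*c - 5*sqrt(2) - 2)/(2*c^2 + 2*c + 5*sqrt(2)*c + 5*sqrt(2))^2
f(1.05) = 0.11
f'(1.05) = -0.08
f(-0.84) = 2.32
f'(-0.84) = -15.35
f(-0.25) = 0.41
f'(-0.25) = -0.66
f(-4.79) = 0.21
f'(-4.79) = 0.22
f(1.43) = 0.08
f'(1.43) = -0.05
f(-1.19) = -2.24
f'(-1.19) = -10.85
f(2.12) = 0.06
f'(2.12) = -0.03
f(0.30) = 0.20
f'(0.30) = -0.21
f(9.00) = 0.01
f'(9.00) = 0.00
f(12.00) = 0.00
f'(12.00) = 0.00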